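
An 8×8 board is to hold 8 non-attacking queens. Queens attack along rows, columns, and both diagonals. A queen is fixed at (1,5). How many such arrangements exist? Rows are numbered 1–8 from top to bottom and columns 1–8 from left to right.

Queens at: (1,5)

18

Branch on row 2: col 1 → 3; col 2 → 4; col 3 → 3; col 7 → 6; col 8 → 2.
Sum: 3 + 4 + 3 + 6 + 2 = 18.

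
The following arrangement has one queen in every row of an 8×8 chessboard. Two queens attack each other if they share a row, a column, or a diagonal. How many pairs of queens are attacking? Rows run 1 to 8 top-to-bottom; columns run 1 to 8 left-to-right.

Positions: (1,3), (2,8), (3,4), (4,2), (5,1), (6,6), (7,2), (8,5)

2

Same column: (4,2)–(7,2) (column 2).
Same diagonal: (4,2)–(5,1) (|4−5| = |2−1| = 1).
Total attacking pairs: 2.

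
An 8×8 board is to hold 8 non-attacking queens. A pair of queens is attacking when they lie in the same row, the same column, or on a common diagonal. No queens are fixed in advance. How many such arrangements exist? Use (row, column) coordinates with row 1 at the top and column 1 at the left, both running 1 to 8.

Branch on row 1: col 1 → 4; col 2 → 8; col 3 → 16; col 4 → 18; col 5 → 18; col 6 → 16; col 7 → 8; col 8 → 4.
Sum: 4 + 8 + 16 + 18 + 18 + 16 + 8 + 4 = 92.
(This is the classic 8-queens count.)

92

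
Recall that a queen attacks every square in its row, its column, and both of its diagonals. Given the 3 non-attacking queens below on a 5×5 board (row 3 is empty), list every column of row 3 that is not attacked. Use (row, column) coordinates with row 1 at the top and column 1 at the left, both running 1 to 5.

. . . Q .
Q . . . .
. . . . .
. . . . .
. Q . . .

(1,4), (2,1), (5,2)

columns 3, 5

(1,4) attacks row 3 at column 4 and diagonals 2.
(2,1) attacks row 3 at column 1 and diagonals 2.
(5,2) attacks row 3 at column 2 and diagonals 4.
Attacked columns: {1, 2, 4}. Safe: {3, 5}.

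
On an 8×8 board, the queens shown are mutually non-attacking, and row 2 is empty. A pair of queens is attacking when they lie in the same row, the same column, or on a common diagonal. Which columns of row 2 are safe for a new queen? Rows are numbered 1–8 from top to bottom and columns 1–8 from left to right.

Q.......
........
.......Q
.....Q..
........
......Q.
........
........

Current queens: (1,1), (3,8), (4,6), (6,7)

columns 5

(1,1) attacks row 2 at column 1 and diagonals 2.
(3,8) attacks row 2 at column 8 and diagonals 7.
(4,6) attacks row 2 at column 6 and diagonals 4, 8.
(6,7) attacks row 2 at column 7 and diagonals 3.
Attacked columns: {1, 2, 3, 4, 6, 7, 8}. Safe: {5}.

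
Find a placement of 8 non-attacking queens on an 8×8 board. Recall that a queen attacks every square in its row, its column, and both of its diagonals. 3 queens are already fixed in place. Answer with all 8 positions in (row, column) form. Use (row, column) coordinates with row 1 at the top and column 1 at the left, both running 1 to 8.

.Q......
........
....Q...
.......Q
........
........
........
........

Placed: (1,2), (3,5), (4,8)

(1,2) (2,7) (3,5) (4,8) (5,1) (6,4) (7,6) (8,3)

Row 2: attacked by (1,2)→{1,2,3}; (3,5)→{4,5,6}; (4,8)→{6,8}. Safe: 7. Place at column 7.
Row 5: attacked by (1,2)→{2,6}; (2,7)→{4,7}; (3,5)→{3,5,7}; (4,8)→{7,8}. Safe: 1. Place at column 1.
Row 6: attacked by (1,2)→{2,7}; (2,7)→{3,7}; (3,5)→{2,5,8}; (4,8)→{6,8}; (5,1)→{1,2}. Safe: 4. Place at column 4.
Row 7: attacked by (1,2)→{2,8}; (2,7)→{2,7}; (3,5)→{1,5}; (4,8)→{5,8}; (5,1)→{1,3}; (6,4)→{3,4,5}. Safe: 6. Place at column 6.
Row 8: attacked by (1,2)→{2}; (2,7)→{1,7}; (3,5)→{5}; (4,8)→{4,8}; (5,1)→{1,4}; (6,4)→{2,4,6}; (7,6)→{5,6,7}. Safe: 3. Place at column 3.
Columns [2, 7, 5, 8, 1, 4, 6, 3], r−c [-1, -5, -2, -4, 4, 2, 1, 5], r+c [3, 9, 8, 12, 6, 10, 13, 11] are all distinct, so no two queens attack.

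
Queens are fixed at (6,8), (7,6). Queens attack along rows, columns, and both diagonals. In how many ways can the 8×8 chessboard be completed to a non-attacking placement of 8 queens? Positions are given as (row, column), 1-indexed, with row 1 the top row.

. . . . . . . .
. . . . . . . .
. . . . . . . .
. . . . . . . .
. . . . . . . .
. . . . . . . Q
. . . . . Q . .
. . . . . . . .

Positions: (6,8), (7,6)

7

Branch on row 1: col 1 → 0; col 2 → 2; col 4 → 1; col 5 → 4; col 7 → 0.
Sum: 0 + 2 + 1 + 4 + 0 = 7.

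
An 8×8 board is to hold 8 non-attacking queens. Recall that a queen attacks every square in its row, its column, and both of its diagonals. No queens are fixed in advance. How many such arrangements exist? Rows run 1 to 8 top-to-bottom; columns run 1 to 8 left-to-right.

Branch on row 1: col 1 → 4; col 2 → 8; col 3 → 16; col 4 → 18; col 5 → 18; col 6 → 16; col 7 → 8; col 8 → 4.
Sum: 4 + 8 + 16 + 18 + 18 + 16 + 8 + 4 = 92.
(This is the classic 8-queens count.)

92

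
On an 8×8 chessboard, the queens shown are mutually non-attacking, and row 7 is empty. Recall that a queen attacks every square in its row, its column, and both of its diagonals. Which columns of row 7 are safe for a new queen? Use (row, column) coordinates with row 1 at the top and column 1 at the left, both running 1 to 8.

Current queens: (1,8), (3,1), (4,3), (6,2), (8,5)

columns 7

(1,8) attacks row 7 at column 8 and diagonals 2.
(3,1) attacks row 7 at column 1 and diagonals 5.
(4,3) attacks row 7 at column 3 and diagonals 6.
(6,2) attacks row 7 at column 2 and diagonals 1, 3.
(8,5) attacks row 7 at column 5 and diagonals 4, 6.
Attacked columns: {1, 2, 3, 4, 5, 6, 8}. Safe: {7}.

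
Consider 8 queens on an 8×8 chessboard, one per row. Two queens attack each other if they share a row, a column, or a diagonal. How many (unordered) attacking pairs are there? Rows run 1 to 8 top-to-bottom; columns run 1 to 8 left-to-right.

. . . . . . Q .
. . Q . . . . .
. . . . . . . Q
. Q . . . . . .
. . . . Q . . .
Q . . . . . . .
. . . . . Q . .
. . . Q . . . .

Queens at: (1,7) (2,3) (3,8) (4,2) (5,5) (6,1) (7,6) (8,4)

0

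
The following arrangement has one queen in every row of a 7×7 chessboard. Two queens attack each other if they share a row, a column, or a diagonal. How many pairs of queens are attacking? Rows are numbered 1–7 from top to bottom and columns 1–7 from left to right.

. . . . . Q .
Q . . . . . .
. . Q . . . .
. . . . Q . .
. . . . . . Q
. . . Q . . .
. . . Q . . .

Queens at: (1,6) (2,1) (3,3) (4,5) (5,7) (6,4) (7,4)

Same column: (6,4)–(7,4) (column 4).
Total attacking pairs: 1.

1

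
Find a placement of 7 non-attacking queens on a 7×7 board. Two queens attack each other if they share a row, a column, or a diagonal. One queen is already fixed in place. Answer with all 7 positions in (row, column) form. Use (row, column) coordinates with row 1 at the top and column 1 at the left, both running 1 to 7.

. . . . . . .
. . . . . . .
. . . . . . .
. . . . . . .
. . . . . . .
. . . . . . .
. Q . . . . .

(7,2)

(1,7) (2,5) (3,3) (4,1) (5,6) (6,4) (7,2)

Row 1: attacked by (7,2)→{2}. Safe: 1, 3, 4, 5, 6, 7. Place at column 7.
Row 2: attacked by (1,7)→{6,7}; (7,2)→{2,7}. Safe: 1, 3, 4, 5. Place at column 5.
Row 3: attacked by (1,7)→{5,7}; (2,5)→{4,5,6}; (7,2)→{2,6}. Safe: 1, 3. Place at column 3.
Row 4: attacked by (1,7)→{4,7}; (2,5)→{3,5,7}; (3,3)→{2,3,4}; (7,2)→{2,5}. Safe: 1, 6. Place at column 1.
Row 5: attacked by (1,7)→{3,7}; (2,5)→{2,5}; (3,3)→{1,3,5}; (4,1)→{1,2}; (7,2)→{2,4}. Safe: 6. Place at column 6.
Row 6: attacked by (1,7)→{2,7}; (2,5)→{1,5}; (3,3)→{3,6}; (4,1)→{1,3}; (5,6)→{5,6,7}; (7,2)→{1,2,3}. Safe: 4. Place at column 4.
Columns [7, 5, 3, 1, 6, 4, 2], r−c [-6, -3, 0, 3, -1, 2, 5], r+c [8, 7, 6, 5, 11, 10, 9] are all distinct, so no two queens attack.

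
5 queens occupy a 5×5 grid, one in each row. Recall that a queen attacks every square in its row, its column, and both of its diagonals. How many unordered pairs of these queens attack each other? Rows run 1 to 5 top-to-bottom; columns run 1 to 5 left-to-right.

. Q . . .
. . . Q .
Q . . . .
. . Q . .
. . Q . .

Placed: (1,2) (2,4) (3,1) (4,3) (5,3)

2

Same column: (4,3)–(5,3) (column 3).
Same diagonal: (3,1)–(5,3) (|3−5| = |1−3| = 2).
Total attacking pairs: 2.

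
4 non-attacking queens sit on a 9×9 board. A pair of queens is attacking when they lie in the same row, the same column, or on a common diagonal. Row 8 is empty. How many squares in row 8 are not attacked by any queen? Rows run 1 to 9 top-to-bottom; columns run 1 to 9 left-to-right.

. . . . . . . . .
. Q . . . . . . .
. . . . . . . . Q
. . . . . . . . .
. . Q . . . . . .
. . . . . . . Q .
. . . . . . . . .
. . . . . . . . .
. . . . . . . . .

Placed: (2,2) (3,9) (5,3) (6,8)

3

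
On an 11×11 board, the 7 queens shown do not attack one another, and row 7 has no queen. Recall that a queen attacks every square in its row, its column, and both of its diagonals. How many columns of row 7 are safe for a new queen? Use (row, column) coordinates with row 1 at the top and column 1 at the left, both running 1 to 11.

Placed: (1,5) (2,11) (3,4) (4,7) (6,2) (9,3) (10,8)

(1,5) attacks row 7 at column 5 and diagonals 11.
(2,11) attacks row 7 at column 11 and diagonals 6.
(3,4) attacks row 7 at column 4 and diagonals 8.
(4,7) attacks row 7 at column 7 and diagonals 4, 10.
(6,2) attacks row 7 at column 2 and diagonals 1, 3.
(9,3) attacks row 7 at column 3 and diagonals 1, 5.
(10,8) attacks row 7 at column 8 and diagonals 5, 11.
Attacked columns: {1, 2, 3, 4, 5, 6, 7, 8, 10, 11}. Safe: {9}.

1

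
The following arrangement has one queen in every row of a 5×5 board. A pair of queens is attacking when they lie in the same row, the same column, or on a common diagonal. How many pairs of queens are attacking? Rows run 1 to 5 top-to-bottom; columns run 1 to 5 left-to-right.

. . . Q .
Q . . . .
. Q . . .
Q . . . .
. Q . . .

Same column: (2,1)–(4,1) (column 1); (3,2)–(5,2) (column 2).
Same diagonal: (1,4)–(3,2) (|1−3| = |4−2| = 2); (1,4)–(4,1) (|1−4| = |4−1| = 3); (2,1)–(3,2) (|2−3| = |1−2| = 1); (3,2)–(4,1) (|3−4| = |2−1| = 1); (4,1)–(5,2) (|4−5| = |1−2| = 1).
Total attacking pairs: 7.

7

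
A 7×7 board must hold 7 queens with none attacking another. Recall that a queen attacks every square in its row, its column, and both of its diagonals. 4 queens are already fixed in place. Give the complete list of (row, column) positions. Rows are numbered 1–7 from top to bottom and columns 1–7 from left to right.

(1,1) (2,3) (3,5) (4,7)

(1,1) (2,3) (3,5) (4,7) (5,2) (6,4) (7,6)

Row 5: attacked by (1,1)→{1,5}; (2,3)→{3,6}; (3,5)→{3,5,7}; (4,7)→{6,7}. Safe: 2, 4. Place at column 2.
Row 6: attacked by (1,1)→{1,6}; (2,3)→{3,7}; (3,5)→{2,5}; (4,7)→{5,7}; (5,2)→{1,2,3}. Safe: 4. Place at column 4.
Row 7: attacked by (1,1)→{1,7}; (2,3)→{3}; (3,5)→{1,5}; (4,7)→{4,7}; (5,2)→{2,4}; (6,4)→{3,4,5}. Safe: 6. Place at column 6.
Columns [1, 3, 5, 7, 2, 4, 6], r−c [0, -1, -2, -3, 3, 2, 1], r+c [2, 5, 8, 11, 7, 10, 13] are all distinct, so no two queens attack.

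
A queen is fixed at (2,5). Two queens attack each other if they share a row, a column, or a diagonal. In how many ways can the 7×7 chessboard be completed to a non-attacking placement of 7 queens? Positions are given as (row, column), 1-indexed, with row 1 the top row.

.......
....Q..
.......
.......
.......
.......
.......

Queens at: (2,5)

6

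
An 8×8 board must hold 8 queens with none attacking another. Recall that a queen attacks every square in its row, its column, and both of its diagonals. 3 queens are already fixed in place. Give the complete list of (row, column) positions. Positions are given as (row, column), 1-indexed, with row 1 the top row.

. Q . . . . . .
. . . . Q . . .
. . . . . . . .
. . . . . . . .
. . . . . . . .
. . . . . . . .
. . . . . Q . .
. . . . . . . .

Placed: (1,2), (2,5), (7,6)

Row 3: attacked by (1,2)→{2,4}; (2,5)→{4,5,6}; (7,6)→{2,6}. Safe: 1, 3, 7, 8. Place at column 7.
Row 4: attacked by (1,2)→{2,5}; (2,5)→{3,5,7}; (3,7)→{6,7,8}; (7,6)→{3,6}. Safe: 1, 4. Place at column 4.
Row 5: attacked by (1,2)→{2,6}; (2,5)→{2,5,8}; (3,7)→{5,7}; (4,4)→{3,4,5}; (7,6)→{4,6,8}. Safe: 1. Place at column 1.
Row 6: attacked by (1,2)→{2,7}; (2,5)→{1,5}; (3,7)→{4,7}; (4,4)→{2,4,6}; (5,1)→{1,2}; (7,6)→{5,6,7}. Safe: 3, 8. Place at column 8.
Row 8: attacked by (1,2)→{2}; (2,5)→{5}; (3,7)→{2,7}; (4,4)→{4,8}; (5,1)→{1,4}; (6,8)→{6,8}; (7,6)→{5,6,7}. Safe: 3. Place at column 3.
Columns [2, 5, 7, 4, 1, 8, 6, 3], r−c [-1, -3, -4, 0, 4, -2, 1, 5], r+c [3, 7, 10, 8, 6, 14, 13, 11] are all distinct, so no two queens attack.

(1,2) (2,5) (3,7) (4,4) (5,1) (6,8) (7,6) (8,3)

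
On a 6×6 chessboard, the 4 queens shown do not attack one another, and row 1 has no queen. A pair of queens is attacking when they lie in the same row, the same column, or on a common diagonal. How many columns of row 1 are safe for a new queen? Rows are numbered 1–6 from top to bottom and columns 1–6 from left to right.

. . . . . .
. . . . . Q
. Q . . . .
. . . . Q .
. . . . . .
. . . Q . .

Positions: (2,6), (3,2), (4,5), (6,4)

(2,6) attacks row 1 at column 6 and diagonals 5.
(3,2) attacks row 1 at column 2 and diagonals 4.
(4,5) attacks row 1 at column 5 and diagonals 2.
(6,4) attacks row 1 at column 4.
Attacked columns: {2, 4, 5, 6}. Safe: {1, 3}.

2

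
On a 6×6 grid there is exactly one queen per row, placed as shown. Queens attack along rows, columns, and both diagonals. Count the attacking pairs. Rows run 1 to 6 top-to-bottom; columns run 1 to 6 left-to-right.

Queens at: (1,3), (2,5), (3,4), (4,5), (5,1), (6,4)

4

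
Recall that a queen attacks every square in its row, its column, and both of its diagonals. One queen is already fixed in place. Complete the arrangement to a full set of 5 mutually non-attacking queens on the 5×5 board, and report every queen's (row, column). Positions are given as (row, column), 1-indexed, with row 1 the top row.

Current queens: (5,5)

(1,3) (2,1) (3,4) (4,2) (5,5)

Row 1: attacked by (5,5)→{1,5}. Safe: 2, 3, 4. Place at column 3.
Row 2: attacked by (1,3)→{2,3,4}; (5,5)→{2,5}. Safe: 1. Place at column 1.
Row 3: attacked by (1,3)→{1,3,5}; (2,1)→{1,2}; (5,5)→{3,5}. Safe: 4. Place at column 4.
Row 4: attacked by (1,3)→{3}; (2,1)→{1,3}; (3,4)→{3,4,5}; (5,5)→{4,5}. Safe: 2. Place at column 2.
Columns [3, 1, 4, 2, 5], r−c [-2, 1, -1, 2, 0], r+c [4, 3, 7, 6, 10] are all distinct, so no two queens attack.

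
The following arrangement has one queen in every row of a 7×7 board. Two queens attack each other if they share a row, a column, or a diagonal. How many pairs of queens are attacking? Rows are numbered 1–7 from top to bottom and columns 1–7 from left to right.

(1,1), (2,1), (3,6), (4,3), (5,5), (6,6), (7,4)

6

Same column: (1,1)–(2,1) (column 1); (3,6)–(6,6) (column 6).
Same diagonal: (1,1)–(5,5) (|1−5| = |1−5| = 4); (1,1)–(6,6) (|1−6| = |1−6| = 5); (2,1)–(4,3) (|2−4| = |1−3| = 2); (5,5)–(6,6) (|5−6| = |5−6| = 1).
Total attacking pairs: 6.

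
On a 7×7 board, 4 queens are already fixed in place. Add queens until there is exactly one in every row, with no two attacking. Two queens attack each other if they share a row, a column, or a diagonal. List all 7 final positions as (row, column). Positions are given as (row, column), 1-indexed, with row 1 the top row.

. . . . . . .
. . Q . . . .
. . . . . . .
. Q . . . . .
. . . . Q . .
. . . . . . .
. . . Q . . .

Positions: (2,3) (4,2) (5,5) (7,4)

(1,7) (2,3) (3,6) (4,2) (5,5) (6,1) (7,4)

Row 1: attacked by (2,3)→{2,3,4}; (4,2)→{2,5}; (5,5)→{1,5}; (7,4)→{4}. Safe: 6, 7. Place at column 7.
Row 3: attacked by (1,7)→{5,7}; (2,3)→{2,3,4}; (4,2)→{1,2,3}; (5,5)→{3,5,7}; (7,4)→{4}. Safe: 6. Place at column 6.
Row 6: attacked by (1,7)→{2,7}; (2,3)→{3,7}; (3,6)→{3,6}; (4,2)→{2,4}; (5,5)→{4,5,6}; (7,4)→{3,4,5}. Safe: 1. Place at column 1.
Columns [7, 3, 6, 2, 5, 1, 4], r−c [-6, -1, -3, 2, 0, 5, 3], r+c [8, 5, 9, 6, 10, 7, 11] are all distinct, so no two queens attack.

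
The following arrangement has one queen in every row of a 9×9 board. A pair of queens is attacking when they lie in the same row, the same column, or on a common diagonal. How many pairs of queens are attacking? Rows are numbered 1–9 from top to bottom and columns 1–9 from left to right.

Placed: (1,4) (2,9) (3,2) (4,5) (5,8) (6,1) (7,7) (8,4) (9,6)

Same column: (1,4)–(8,4) (column 4).
Same diagonal: (1,4)–(3,2) (|1−3| = |4−2| = 2); (1,4)–(5,8) (|1−5| = |4−8| = 4).
Total attacking pairs: 3.

3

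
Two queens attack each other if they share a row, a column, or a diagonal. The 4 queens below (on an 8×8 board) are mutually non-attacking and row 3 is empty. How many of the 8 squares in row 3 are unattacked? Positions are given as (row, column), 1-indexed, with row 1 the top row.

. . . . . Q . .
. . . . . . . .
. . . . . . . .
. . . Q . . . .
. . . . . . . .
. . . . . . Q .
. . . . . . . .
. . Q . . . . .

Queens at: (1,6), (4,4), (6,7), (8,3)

(1,6) attacks row 3 at column 6 and diagonals 4, 8.
(4,4) attacks row 3 at column 4 and diagonals 3, 5.
(6,7) attacks row 3 at column 7 and diagonals 4.
(8,3) attacks row 3 at column 3 and diagonals 8.
Attacked columns: {3, 4, 5, 6, 7, 8}. Safe: {1, 2}.

2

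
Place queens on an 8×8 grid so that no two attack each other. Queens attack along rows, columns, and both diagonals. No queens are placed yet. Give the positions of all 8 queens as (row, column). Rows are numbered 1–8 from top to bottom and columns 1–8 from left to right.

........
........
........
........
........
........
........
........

Row 1: Safe: 1, 2, 3, 4, 5, 6, 7, 8. Place at column 3.
Row 2: attacked by (1,3)→{2,3,4}. Safe: 1, 5, 6, 7, 8. Place at column 7.
Row 3: attacked by (1,3)→{1,3,5}; (2,7)→{6,7,8}. Safe: 2, 4. Place at column 2.
Row 4: attacked by (1,3)→{3,6}; (2,7)→{5,7}; (3,2)→{1,2,3}. Safe: 4, 8. Place at column 8.
Row 5: attacked by (1,3)→{3,7}; (2,7)→{4,7}; (3,2)→{2,4}; (4,8)→{7,8}. Safe: 1, 5, 6. Place at column 6.
Row 6: attacked by (1,3)→{3,8}; (2,7)→{3,7}; (3,2)→{2,5}; (4,8)→{6,8}; (5,6)→{5,6,7}. Safe: 1, 4. Place at column 4.
Row 7: attacked by (1,3)→{3}; (2,7)→{2,7}; (3,2)→{2,6}; (4,8)→{5,8}; (5,6)→{4,6,8}; (6,4)→{3,4,5}. Safe: 1. Place at column 1.
Row 8: attacked by (1,3)→{3}; (2,7)→{1,7}; (3,2)→{2,7}; (4,8)→{4,8}; (5,6)→{3,6}; (6,4)→{2,4,6}; (7,1)→{1,2}. Safe: 5. Place at column 5.
Columns [3, 7, 2, 8, 6, 4, 1, 5], r−c [-2, -5, 1, -4, -1, 2, 6, 3], r+c [4, 9, 5, 12, 11, 10, 8, 13] are all distinct, so no two queens attack.

(1,3) (2,7) (3,2) (4,8) (5,6) (6,4) (7,1) (8,5)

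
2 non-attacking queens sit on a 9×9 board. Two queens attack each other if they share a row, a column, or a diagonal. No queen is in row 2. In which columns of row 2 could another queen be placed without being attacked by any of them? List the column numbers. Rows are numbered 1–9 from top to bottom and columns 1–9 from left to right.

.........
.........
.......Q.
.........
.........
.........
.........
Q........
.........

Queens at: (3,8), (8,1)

(3,8) attacks row 2 at column 8 and diagonals 7, 9.
(8,1) attacks row 2 at column 1 and diagonals 7.
Attacked columns: {1, 7, 8, 9}. Safe: {2, 3, 4, 5, 6}.

columns 2, 3, 4, 5, 6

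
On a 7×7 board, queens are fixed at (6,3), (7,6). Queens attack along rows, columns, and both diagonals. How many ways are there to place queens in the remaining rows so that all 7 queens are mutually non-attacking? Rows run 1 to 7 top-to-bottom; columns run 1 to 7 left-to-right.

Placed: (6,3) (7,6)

3

Branch on row 1: col 1 → 0; col 2 → 3; col 4 → 0; col 5 → 0; col 7 → 0.
Sum: 0 + 3 + 0 + 0 + 0 = 3.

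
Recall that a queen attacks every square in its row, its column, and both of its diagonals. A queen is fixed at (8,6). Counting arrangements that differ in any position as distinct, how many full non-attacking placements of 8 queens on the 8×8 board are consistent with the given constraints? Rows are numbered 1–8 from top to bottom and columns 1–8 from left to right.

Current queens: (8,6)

16

Branch on row 1: col 1 → 0; col 2 → 0; col 3 → 5; col 4 → 4; col 5 → 3; col 7 → 2; col 8 → 2.
Sum: 0 + 0 + 5 + 4 + 3 + 2 + 2 = 16.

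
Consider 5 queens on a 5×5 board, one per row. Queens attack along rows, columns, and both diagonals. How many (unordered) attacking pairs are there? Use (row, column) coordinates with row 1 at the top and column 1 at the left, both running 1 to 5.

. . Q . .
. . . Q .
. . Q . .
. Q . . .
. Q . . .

Same column: (1,3)–(3,3) (column 3); (4,2)–(5,2) (column 2).
Same diagonal: (1,3)–(2,4) (|1−2| = |3−4| = 1); (2,4)–(3,3) (|2−3| = |4−3| = 1); (2,4)–(4,2) (|2−4| = |4−2| = 2); (3,3)–(4,2) (|3−4| = |3−2| = 1).
Total attacking pairs: 6.

6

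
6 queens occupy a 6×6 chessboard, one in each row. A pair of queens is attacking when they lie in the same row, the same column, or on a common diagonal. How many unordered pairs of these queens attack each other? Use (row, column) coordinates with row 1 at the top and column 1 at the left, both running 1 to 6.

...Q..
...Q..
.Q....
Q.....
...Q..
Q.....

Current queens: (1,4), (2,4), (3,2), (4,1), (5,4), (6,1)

Same column: (1,4)–(2,4) (column 4); (1,4)–(5,4) (column 4); (2,4)–(5,4) (column 4); (4,1)–(6,1) (column 1).
Same diagonal: (1,4)–(3,2) (|1−3| = |4−2| = 2); (1,4)–(4,1) (|1−4| = |4−1| = 3); (3,2)–(4,1) (|3−4| = |2−1| = 1); (3,2)–(5,4) (|3−5| = |2−4| = 2).
Total attacking pairs: 8.

8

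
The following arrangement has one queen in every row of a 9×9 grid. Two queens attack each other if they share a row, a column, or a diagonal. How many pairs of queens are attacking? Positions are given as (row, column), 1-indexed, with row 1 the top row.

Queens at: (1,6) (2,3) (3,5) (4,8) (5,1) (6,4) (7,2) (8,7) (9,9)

All columns are distinct and no two queens satisfy |Δrow| = |Δcol|, so no pair attacks.

0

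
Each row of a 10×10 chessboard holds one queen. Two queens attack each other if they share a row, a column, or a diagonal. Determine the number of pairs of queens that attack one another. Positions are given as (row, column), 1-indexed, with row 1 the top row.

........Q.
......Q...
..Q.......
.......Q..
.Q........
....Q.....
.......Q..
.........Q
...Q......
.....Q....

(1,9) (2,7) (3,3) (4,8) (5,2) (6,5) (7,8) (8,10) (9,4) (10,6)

Same column: (4,8)–(7,8) (column 8).
Total attacking pairs: 1.

1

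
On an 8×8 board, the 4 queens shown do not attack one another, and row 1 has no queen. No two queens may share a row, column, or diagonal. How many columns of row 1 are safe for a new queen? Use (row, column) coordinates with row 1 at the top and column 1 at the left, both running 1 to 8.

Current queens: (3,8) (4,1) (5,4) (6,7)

2

(3,8) attacks row 1 at column 8 and diagonals 6.
(4,1) attacks row 1 at column 1 and diagonals 4.
(5,4) attacks row 1 at column 4 and diagonals 8.
(6,7) attacks row 1 at column 7 and diagonals 2.
Attacked columns: {1, 2, 4, 6, 7, 8}. Safe: {3, 5}.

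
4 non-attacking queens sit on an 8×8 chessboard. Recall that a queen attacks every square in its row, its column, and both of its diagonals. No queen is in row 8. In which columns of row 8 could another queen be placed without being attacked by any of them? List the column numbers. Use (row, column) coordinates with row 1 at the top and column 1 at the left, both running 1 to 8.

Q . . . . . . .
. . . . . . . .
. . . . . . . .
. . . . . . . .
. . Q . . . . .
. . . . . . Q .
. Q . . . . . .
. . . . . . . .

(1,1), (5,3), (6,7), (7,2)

columns 4

(1,1) attacks row 8 at column 1 and diagonals 8.
(5,3) attacks row 8 at column 3 and diagonals 6.
(6,7) attacks row 8 at column 7 and diagonals 5.
(7,2) attacks row 8 at column 2 and diagonals 1, 3.
Attacked columns: {1, 2, 3, 5, 6, 7, 8}. Safe: {4}.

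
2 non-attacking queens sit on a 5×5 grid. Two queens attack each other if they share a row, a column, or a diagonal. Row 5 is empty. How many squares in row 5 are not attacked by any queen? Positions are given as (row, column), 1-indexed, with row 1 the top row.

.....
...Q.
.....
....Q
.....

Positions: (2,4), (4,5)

2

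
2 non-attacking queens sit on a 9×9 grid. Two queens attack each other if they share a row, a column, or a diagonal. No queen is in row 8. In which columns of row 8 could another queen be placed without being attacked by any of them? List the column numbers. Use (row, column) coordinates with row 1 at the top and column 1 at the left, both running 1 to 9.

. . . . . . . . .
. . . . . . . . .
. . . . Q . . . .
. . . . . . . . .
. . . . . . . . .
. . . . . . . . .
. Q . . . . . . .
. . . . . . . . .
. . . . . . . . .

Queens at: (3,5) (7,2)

columns 4, 6, 7, 8, 9

(3,5) attacks row 8 at column 5.
(7,2) attacks row 8 at column 2 and diagonals 1, 3.
Attacked columns: {1, 2, 3, 5}. Safe: {4, 6, 7, 8, 9}.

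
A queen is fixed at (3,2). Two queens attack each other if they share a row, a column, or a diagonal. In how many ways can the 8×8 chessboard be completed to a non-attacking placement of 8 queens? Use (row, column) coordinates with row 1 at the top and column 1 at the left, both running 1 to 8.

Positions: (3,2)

Branch on row 1: col 1 → 0; col 3 → 7; col 5 → 3; col 6 → 2; col 7 → 2; col 8 → 0.
Sum: 0 + 7 + 3 + 2 + 2 + 0 = 14.

14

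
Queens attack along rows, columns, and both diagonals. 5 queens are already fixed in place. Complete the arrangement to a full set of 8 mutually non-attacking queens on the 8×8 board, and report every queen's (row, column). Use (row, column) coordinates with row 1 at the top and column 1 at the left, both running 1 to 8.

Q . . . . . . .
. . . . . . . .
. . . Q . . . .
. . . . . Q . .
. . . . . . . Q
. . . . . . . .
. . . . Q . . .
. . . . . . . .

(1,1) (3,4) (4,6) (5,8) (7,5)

(1,1) (2,7) (3,4) (4,6) (5,8) (6,2) (7,5) (8,3)

Row 2: attacked by (1,1)→{1,2}; (3,4)→{3,4,5}; (4,6)→{4,6,8}; (5,8)→{5,8}; (7,5)→{5}. Safe: 7. Place at column 7.
Row 6: attacked by (1,1)→{1,6}; (2,7)→{3,7}; (3,4)→{1,4,7}; (4,6)→{4,6,8}; (5,8)→{7,8}; (7,5)→{4,5,6}. Safe: 2. Place at column 2.
Row 8: attacked by (1,1)→{1,8}; (2,7)→{1,7}; (3,4)→{4}; (4,6)→{2,6}; (5,8)→{5,8}; (6,2)→{2,4}; (7,5)→{4,5,6}. Safe: 3. Place at column 3.
Columns [1, 7, 4, 6, 8, 2, 5, 3], r−c [0, -5, -1, -2, -3, 4, 2, 5], r+c [2, 9, 7, 10, 13, 8, 12, 11] are all distinct, so no two queens attack.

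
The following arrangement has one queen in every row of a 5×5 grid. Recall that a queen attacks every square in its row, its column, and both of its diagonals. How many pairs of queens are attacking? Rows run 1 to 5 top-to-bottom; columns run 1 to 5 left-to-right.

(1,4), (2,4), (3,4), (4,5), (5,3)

Same column: (1,4)–(2,4) (column 4); (1,4)–(3,4) (column 4); (2,4)–(3,4) (column 4).
Same diagonal: (3,4)–(4,5) (|3−4| = |4−5| = 1).
Total attacking pairs: 4.

4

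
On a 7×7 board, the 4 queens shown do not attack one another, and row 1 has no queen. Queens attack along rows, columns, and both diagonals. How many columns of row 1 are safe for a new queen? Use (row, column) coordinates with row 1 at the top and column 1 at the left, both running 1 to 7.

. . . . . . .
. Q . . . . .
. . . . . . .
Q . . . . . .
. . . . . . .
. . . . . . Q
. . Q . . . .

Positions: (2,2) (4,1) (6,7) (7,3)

(2,2) attacks row 1 at column 2 and diagonals 1, 3.
(4,1) attacks row 1 at column 1 and diagonals 4.
(6,7) attacks row 1 at column 7 and diagonals 2.
(7,3) attacks row 1 at column 3.
Attacked columns: {1, 2, 3, 4, 7}. Safe: {5, 6}.

2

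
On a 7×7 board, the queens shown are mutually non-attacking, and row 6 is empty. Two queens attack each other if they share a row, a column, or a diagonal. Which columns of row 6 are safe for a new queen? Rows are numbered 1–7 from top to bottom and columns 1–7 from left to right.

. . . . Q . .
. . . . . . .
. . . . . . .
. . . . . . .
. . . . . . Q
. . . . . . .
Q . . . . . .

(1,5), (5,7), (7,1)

columns 3, 4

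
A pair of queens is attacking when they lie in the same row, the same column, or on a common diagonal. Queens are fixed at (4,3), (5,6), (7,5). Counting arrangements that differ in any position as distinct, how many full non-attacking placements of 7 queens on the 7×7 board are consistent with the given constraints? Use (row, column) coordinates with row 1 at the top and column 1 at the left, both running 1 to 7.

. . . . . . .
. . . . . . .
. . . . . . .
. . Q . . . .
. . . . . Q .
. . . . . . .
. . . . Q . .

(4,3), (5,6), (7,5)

Branch on row 1: col 1 → 1; col 4 → 0; col 7 → 0.
Sum: 1 + 0 + 0 = 1.

1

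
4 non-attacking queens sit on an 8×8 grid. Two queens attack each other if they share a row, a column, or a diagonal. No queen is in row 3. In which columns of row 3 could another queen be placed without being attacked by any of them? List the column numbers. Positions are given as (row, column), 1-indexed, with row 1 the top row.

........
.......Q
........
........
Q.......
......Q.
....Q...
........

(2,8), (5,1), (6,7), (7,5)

columns 2, 6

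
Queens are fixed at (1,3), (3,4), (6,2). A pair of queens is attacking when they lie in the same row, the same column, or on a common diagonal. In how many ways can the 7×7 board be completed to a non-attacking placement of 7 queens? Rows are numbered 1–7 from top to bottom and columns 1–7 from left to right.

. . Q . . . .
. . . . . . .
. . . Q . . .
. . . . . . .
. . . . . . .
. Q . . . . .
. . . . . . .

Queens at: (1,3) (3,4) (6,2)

1

Branch on row 2: col 1 → 0; col 7 → 1.
Sum: 0 + 1 = 1.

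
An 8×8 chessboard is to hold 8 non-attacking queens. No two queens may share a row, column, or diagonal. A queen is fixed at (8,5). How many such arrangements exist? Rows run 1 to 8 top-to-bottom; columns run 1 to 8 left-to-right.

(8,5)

18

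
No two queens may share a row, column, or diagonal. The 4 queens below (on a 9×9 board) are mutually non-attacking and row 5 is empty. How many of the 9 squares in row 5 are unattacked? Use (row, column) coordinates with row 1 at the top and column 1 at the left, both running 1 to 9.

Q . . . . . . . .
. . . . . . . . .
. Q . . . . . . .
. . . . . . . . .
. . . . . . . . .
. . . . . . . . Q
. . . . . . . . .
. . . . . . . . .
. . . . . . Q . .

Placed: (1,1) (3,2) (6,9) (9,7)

(1,1) attacks row 5 at column 1 and diagonals 5.
(3,2) attacks row 5 at column 2 and diagonals 4.
(6,9) attacks row 5 at column 9 and diagonals 8.
(9,7) attacks row 5 at column 7 and diagonals 3.
Attacked columns: {1, 2, 3, 4, 5, 7, 8, 9}. Safe: {6}.

1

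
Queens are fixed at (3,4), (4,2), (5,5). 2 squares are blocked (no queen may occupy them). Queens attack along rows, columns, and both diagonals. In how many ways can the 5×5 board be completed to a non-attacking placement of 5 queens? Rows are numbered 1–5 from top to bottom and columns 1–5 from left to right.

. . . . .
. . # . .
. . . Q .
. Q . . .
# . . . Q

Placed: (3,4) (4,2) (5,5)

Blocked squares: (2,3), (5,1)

Branch on row 1: col 3 → 1.
Sum: 1 = 1.

1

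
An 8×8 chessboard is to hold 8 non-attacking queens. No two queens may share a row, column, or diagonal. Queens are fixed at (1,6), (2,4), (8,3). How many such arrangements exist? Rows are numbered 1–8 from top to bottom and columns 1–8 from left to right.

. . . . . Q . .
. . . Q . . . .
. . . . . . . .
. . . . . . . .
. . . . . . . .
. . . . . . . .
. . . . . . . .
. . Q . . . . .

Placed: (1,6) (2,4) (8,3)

Branch on row 3: col 1 → 1; col 2 → 1; col 7 → 1.
Sum: 1 + 1 + 1 = 3.

3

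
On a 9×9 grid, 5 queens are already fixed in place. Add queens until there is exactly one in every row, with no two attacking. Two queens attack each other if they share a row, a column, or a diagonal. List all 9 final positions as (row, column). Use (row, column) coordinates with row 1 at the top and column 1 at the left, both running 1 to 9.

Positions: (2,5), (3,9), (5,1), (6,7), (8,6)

(1,3) (2,5) (3,9) (4,4) (5,1) (6,7) (7,2) (8,6) (9,8)

Row 1: attacked by (2,5)→{4,5,6}; (3,9)→{7,9}; (5,1)→{1,5}; (6,7)→{2,7}; (8,6)→{6}. Safe: 3, 8. Place at column 3.
Row 4: attacked by (1,3)→{3,6}; (2,5)→{3,5,7}; (3,9)→{8,9}; (5,1)→{1,2}; (6,7)→{5,7,9}; (8,6)→{2,6}. Safe: 4. Place at column 4.
Row 7: attacked by (1,3)→{3,9}; (2,5)→{5}; (3,9)→{5,9}; (4,4)→{1,4,7}; (5,1)→{1,3}; (6,7)→{6,7,8}; (8,6)→{5,6,7}. Safe: 2. Place at column 2.
Row 9: attacked by (1,3)→{3}; (2,5)→{5}; (3,9)→{3,9}; (4,4)→{4,9}; (5,1)→{1,5}; (6,7)→{4,7}; (7,2)→{2,4}; (8,6)→{5,6,7}. Safe: 8. Place at column 8.
Columns [3, 5, 9, 4, 1, 7, 2, 6, 8], r−c [-2, -3, -6, 0, 4, -1, 5, 2, 1], r+c [4, 7, 12, 8, 6, 13, 9, 14, 17] are all distinct, so no two queens attack.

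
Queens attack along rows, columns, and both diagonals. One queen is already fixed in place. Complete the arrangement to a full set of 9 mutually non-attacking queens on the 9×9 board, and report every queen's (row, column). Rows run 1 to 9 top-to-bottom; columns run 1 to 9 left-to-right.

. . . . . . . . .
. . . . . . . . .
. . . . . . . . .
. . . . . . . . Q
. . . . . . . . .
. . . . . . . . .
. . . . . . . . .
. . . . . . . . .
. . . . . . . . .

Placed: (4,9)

(1,7) (2,3) (3,1) (4,9) (5,5) (6,8) (7,2) (8,4) (9,6)

Row 1: attacked by (4,9)→{6,9}. Safe: 1, 2, 3, 4, 5, 7, 8. Place at column 7.
Row 2: attacked by (1,7)→{6,7,8}; (4,9)→{7,9}. Safe: 1, 2, 3, 4, 5. Place at column 3.
Row 3: attacked by (1,7)→{5,7,9}; (2,3)→{2,3,4}; (4,9)→{8,9}. Safe: 1, 6. Place at column 1.
Row 5: attacked by (1,7)→{3,7}; (2,3)→{3,6}; (3,1)→{1,3}; (4,9)→{8,9}. Safe: 2, 4, 5. Place at column 5.
Row 6: attacked by (1,7)→{2,7}; (2,3)→{3,7}; (3,1)→{1,4}; (4,9)→{7,9}; (5,5)→{4,5,6}. Safe: 8. Place at column 8.
Row 7: attacked by (1,7)→{1,7}; (2,3)→{3,8}; (3,1)→{1,5}; (4,9)→{6,9}; (5,5)→{3,5,7}; (6,8)→{7,8,9}. Safe: 2, 4. Place at column 2.
Row 8: attacked by (1,7)→{7}; (2,3)→{3,9}; (3,1)→{1,6}; (4,9)→{5,9}; (5,5)→{2,5,8}; (6,8)→{6,8}; (7,2)→{1,2,3}. Safe: 4. Place at column 4.
Row 9: attacked by (1,7)→{7}; (2,3)→{3}; (3,1)→{1,7}; (4,9)→{4,9}; (5,5)→{1,5,9}; (6,8)→{5,8}; (7,2)→{2,4}; (8,4)→{3,4,5}. Safe: 6. Place at column 6.
Columns [7, 3, 1, 9, 5, 8, 2, 4, 6], r−c [-6, -1, 2, -5, 0, -2, 5, 4, 3], r+c [8, 5, 4, 13, 10, 14, 9, 12, 15] are all distinct, so no two queens attack.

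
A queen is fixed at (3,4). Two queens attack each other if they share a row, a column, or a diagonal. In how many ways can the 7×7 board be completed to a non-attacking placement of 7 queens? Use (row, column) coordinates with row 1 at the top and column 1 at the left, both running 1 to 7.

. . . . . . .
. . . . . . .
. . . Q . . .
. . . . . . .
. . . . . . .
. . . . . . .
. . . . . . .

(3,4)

Branch on row 1: col 1 → 1; col 3 → 1; col 5 → 1; col 7 → 1.
Sum: 1 + 1 + 1 + 1 = 4.

4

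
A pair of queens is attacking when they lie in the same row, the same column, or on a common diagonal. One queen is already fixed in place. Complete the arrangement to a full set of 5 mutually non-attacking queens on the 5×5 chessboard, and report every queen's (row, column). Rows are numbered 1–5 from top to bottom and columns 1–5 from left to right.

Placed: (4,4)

Row 1: attacked by (4,4)→{1,4}. Safe: 2, 3, 5. Place at column 5.
Row 2: attacked by (1,5)→{4,5}; (4,4)→{2,4}. Safe: 1, 3. Place at column 3.
Row 3: attacked by (1,5)→{3,5}; (2,3)→{2,3,4}; (4,4)→{3,4,5}. Safe: 1. Place at column 1.
Row 5: attacked by (1,5)→{1,5}; (2,3)→{3}; (3,1)→{1,3}; (4,4)→{3,4,5}. Safe: 2. Place at column 2.
Columns [5, 3, 1, 4, 2], r−c [-4, -1, 2, 0, 3], r+c [6, 5, 4, 8, 7] are all distinct, so no two queens attack.

(1,5) (2,3) (3,1) (4,4) (5,2)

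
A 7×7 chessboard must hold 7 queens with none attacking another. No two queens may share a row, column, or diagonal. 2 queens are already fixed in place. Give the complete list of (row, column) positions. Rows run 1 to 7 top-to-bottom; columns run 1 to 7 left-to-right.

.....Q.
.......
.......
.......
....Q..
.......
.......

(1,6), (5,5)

Row 2: attacked by (1,6)→{5,6,7}; (5,5)→{2,5}. Safe: 1, 3, 4. Place at column 4.
Row 3: attacked by (1,6)→{4,6}; (2,4)→{3,4,5}; (5,5)→{3,5,7}. Safe: 1, 2. Place at column 2.
Row 4: attacked by (1,6)→{3,6}; (2,4)→{2,4,6}; (3,2)→{1,2,3}; (5,5)→{4,5,6}. Safe: 7. Place at column 7.
Row 6: attacked by (1,6)→{1,6}; (2,4)→{4}; (3,2)→{2,5}; (4,7)→{5,7}; (5,5)→{4,5,6}. Safe: 3. Place at column 3.
Row 7: attacked by (1,6)→{6}; (2,4)→{4}; (3,2)→{2,6}; (4,7)→{4,7}; (5,5)→{3,5,7}; (6,3)→{2,3,4}. Safe: 1. Place at column 1.
Columns [6, 4, 2, 7, 5, 3, 1], r−c [-5, -2, 1, -3, 0, 3, 6], r+c [7, 6, 5, 11, 10, 9, 8] are all distinct, so no two queens attack.

(1,6) (2,4) (3,2) (4,7) (5,5) (6,3) (7,1)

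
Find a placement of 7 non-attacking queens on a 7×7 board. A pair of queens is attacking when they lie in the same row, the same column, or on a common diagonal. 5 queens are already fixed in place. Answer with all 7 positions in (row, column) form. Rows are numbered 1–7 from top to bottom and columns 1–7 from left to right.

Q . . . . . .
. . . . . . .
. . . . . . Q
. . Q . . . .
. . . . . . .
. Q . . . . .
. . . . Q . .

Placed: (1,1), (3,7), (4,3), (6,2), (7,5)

Row 2: attacked by (1,1)→{1,2}; (3,7)→{6,7}; (4,3)→{1,3,5}; (6,2)→{2,6}; (7,5)→{5}. Safe: 4. Place at column 4.
Row 5: attacked by (1,1)→{1,5}; (2,4)→{1,4,7}; (3,7)→{5,7}; (4,3)→{2,3,4}; (6,2)→{1,2,3}; (7,5)→{3,5,7}. Safe: 6. Place at column 6.
Columns [1, 4, 7, 3, 6, 2, 5], r−c [0, -2, -4, 1, -1, 4, 2], r+c [2, 6, 10, 7, 11, 8, 12] are all distinct, so no two queens attack.

(1,1) (2,4) (3,7) (4,3) (5,6) (6,2) (7,5)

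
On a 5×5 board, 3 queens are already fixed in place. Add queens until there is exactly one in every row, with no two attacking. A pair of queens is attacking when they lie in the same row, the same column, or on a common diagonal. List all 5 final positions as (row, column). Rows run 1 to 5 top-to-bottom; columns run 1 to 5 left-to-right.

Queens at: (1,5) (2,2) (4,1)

Row 3: attacked by (1,5)→{3,5}; (2,2)→{1,2,3}; (4,1)→{1,2}. Safe: 4. Place at column 4.
Row 5: attacked by (1,5)→{1,5}; (2,2)→{2,5}; (3,4)→{2,4}; (4,1)→{1,2}. Safe: 3. Place at column 3.
Columns [5, 2, 4, 1, 3], r−c [-4, 0, -1, 3, 2], r+c [6, 4, 7, 5, 8] are all distinct, so no two queens attack.

(1,5) (2,2) (3,4) (4,1) (5,3)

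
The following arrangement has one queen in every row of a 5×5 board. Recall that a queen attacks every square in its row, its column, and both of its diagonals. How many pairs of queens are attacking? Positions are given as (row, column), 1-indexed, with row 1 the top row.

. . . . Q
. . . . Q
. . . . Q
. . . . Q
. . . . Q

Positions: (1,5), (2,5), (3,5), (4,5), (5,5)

Same column: (1,5)–(2,5) (column 5); (1,5)–(3,5) (column 5); (1,5)–(4,5) (column 5); (1,5)–(5,5) (column 5); (2,5)–(3,5) (column 5); (2,5)–(4,5) (column 5); (2,5)–(5,5) (column 5); (3,5)–(4,5) (column 5); (3,5)–(5,5) (column 5); (4,5)–(5,5) (column 5).
Total attacking pairs: 10.

10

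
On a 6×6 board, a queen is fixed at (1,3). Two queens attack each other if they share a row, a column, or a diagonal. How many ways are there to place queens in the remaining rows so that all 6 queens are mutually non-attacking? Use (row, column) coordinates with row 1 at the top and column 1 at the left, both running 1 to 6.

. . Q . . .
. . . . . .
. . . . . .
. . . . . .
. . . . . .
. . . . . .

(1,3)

Branch on row 2: col 1 → 0; col 5 → 0; col 6 → 1.
Sum: 0 + 0 + 1 = 1.

1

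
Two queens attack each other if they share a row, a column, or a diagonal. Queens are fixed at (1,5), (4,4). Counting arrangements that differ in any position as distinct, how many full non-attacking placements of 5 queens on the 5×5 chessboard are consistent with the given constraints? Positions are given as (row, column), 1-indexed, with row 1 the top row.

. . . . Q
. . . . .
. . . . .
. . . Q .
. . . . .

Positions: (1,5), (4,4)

Branch on row 2: col 1 → 0; col 3 → 1.
Sum: 0 + 1 = 1.

1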